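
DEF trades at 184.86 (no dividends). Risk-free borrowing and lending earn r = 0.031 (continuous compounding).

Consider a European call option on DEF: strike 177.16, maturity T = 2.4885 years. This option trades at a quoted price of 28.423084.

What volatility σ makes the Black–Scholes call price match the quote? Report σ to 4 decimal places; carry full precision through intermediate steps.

sigma = 0.1450

At σ = 0.1450 the Black–Scholes value reproduces the quote:
σ√T = 0.145·√2.4885 = 0.228737
d₁ = (ln(S/K) + (r+σ²/2)T) / (σ√T) = (ln(184.86/177.16) + (0.031+0.145²/2)·2.4885) / 0.228737 = (0.042546 + 0.103304) / 0.228737 = 0.637628
d₂ = d₁ − σ√T = 0.637628 − 0.228737 = 0.408891
e^{−rT} = 0.925757
N(d₁) = 0.738142,  N(d₂) = 0.658690
V = S·N(d₁) − K·e^{−rT}·N(d₂) = 136.452971 − 108.029887 = 28.423084 (the quoted price), and the Black–Scholes price is strictly increasing in σ, so σ is unique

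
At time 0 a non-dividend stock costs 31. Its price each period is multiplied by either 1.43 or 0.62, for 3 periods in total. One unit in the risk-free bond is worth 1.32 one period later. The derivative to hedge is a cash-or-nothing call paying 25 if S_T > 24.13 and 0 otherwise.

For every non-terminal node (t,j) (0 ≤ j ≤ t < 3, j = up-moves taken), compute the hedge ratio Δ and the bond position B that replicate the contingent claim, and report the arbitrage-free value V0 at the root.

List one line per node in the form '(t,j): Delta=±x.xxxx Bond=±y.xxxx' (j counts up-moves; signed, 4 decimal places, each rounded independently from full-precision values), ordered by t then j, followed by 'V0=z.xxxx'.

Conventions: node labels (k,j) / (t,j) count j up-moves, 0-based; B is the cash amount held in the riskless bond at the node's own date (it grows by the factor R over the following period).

The replicating-portfolio and risk-neutral prices coincide; use p* = (1.32−0.62)/(1.43−0.62) = 0.8642 for the latter.
Terminal payoffs: V(3,0)=0.0000, V(3,1)=0.0000, V(3,2)=25.0000, V(3,3)=25.0000
  t=2,j=0: stock 11.9164 → up 17.0405 (V=0.0000), down 7.3882 (V=0.0000). Price 0.0000; hedge Δ=0.0000, bond B=0.0000.
  t=2,j=1: stock 27.4846 → up 39.3030 (V=25.0000), down 17.0405 (V=0.0000). Price 16.3674; hedge Δ=1.1230, bond B=-14.4968.
  t=2,j=2: stock 63.3919 → up 90.6504 (V=25.0000), down 39.3030 (V=25.0000). Price 18.9394; hedge Δ=0.0000, bond B=18.9394.
  t=1,j=0: stock 19.2200 → up 27.4846 (V=16.3674), down 11.9164 (V=0.0000). Price 10.7156; hedge Δ=1.0513, bond B=-9.4910.
  t=1,j=1: stock 44.3300 → up 63.3919 (V=18.9394), down 27.4846 (V=16.3674). Price 14.0834; hedge Δ=0.0716, bond B=10.9081.
  t=0,j=0: stock 31.0000 → up 44.3300 (V=14.0834), down 19.2200 (V=10.7156). Price 10.3228; hedge Δ=0.1341, bond B=6.1650.
Check: Δ(0,0)·S0 + B(0,0) = 10.3228 = V0.

(0,0): Delta=0.1341 Bond=6.1650
(1,0): Delta=1.0513 Bond=-9.4910
(1,1): Delta=0.0716 Bond=10.9081
(2,0): Delta=0.0000 Bond=0.0000
(2,1): Delta=1.1230 Bond=-14.4968
(2,2): Delta=0.0000 Bond=18.9394
V0=10.3228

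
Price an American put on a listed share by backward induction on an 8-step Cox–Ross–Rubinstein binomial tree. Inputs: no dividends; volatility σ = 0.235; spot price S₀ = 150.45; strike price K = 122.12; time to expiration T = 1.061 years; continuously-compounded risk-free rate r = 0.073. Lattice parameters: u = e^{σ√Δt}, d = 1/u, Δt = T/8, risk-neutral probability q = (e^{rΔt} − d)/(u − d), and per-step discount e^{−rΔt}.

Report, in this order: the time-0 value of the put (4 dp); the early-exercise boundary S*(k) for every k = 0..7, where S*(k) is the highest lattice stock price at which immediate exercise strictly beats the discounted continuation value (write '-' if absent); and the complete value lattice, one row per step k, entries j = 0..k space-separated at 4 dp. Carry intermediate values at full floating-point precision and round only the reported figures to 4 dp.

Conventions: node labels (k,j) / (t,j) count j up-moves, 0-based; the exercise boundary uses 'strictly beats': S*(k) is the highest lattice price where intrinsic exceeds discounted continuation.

price = 1.9435
boundary = - - - - - 98.0740 106.8370 98.0740
tree:
1.9435
3.4173 0.6998
5.8667 1.3537 0.1451
9.7784 2.5787 0.3152 0.0000
15.7029 4.8147 0.6851 0.0000 0.0000
24.0460 8.7480 1.4889 0.0000 0.0000 0.0000
32.0902 15.2830 3.2358 0.0000 0.0000 0.0000 0.0000
39.4746 24.0460 7.0323 0.0000 0.0000 0.0000 0.0000 0.0000
46.2533 32.0902 15.2830 0.0000 0.0000 0.0000 0.0000 0.0000 0.0000

Δt=0.13262, u=1.08935, d=0.91798, q=0.53539, disc=e^(-rΔt)=0.99037
k=8 terminal: V=max(K-S,0) → 46.2533 32.0902 15.2830 0.0000 0.0000 0.0000 0.0000 0.0000 0.0000
k=7: j=0 S=82.6454 intr=39.4746 cont=38.2980 V=39.4746[EX]; j=1 S=98.0740 intr=24.0460 cont=22.8694 V=24.0460[EX]; j=2 S=116.3829 intr=5.7371 cont=7.0323 V=7.0323[hold]; j=3 S=138.1098 intr=0.0000 cont=0.0000 V=0.0000[hold]; j=4 S=163.8928 intr=0.0000 cont=0.0000 V=0.0000[hold]; j=5 S=194.4890 intr=0.0000 cont=0.0000 V=0.0000[hold]; j=6 S=230.7971 intr=0.0000 cont=0.0000 V=0.0000[hold]; j=7 S=273.8833 intr=0.0000 cont=0.0000 V=0.0000[hold]  S*(7)=98.0740
k=6: j=0 S=90.0298 intr=32.0902 cont=30.9136 V=32.0902[EX]; j=1 S=106.8370 intr=15.2830 cont=14.7931 V=15.2830[EX]; j=2 S=126.7818 intr=0.0000 cont=3.2358 V=3.2358[hold]; j=3 S=150.4500 intr=0.0000 cont=0.0000 V=0.0000[hold]; j=4 S=178.5367 intr=0.0000 cont=0.0000 V=0.0000[hold]; j=5 S=211.8667 intr=0.0000 cont=0.0000 V=0.0000[hold]; j=6 S=251.4189 intr=0.0000 cont=0.0000 V=0.0000[hold]  S*(6)=106.8370
k=5: j=0 S=98.0740 intr=24.0460 cont=22.8694 V=24.0460[EX]; j=1 S=116.3829 intr=5.7371 cont=8.7480 V=8.7480[hold]; j=2 S=138.1098 intr=0.0000 cont=1.4889 V=1.4889[hold]; j=3 S=163.8928 intr=0.0000 cont=0.0000 V=0.0000[hold]; j=4 S=194.4890 intr=0.0000 cont=0.0000 V=0.0000[hold]; j=5 S=230.7971 intr=0.0000 cont=0.0000 V=0.0000[hold]  S*(5)=98.0740
k=4: j=0 S=106.8370 intr=15.2830 cont=15.7029 V=15.7029[hold]; j=1 S=126.7818 intr=0.0000 cont=4.8147 V=4.8147[hold]; j=2 S=150.4500 intr=0.0000 cont=0.6851 V=0.6851[hold]; j=3 S=178.5367 intr=0.0000 cont=0.0000 V=0.0000[hold]; j=4 S=211.8667 intr=0.0000 cont=0.0000 V=0.0000[hold]  S*(4)=-
k=3: j=0 S=116.3829 intr=5.7371 cont=9.7784 V=9.7784[hold]; j=1 S=138.1098 intr=0.0000 cont=2.5787 V=2.5787[hold]; j=2 S=163.8928 intr=0.0000 cont=0.3152 V=0.3152[hold]; j=3 S=194.4890 intr=0.0000 cont=0.0000 V=0.0000[hold]  S*(3)=-
k=2: j=0 S=126.7818 intr=0.0000 cont=5.8667 V=5.8667[hold]; j=1 S=150.4500 intr=0.0000 cont=1.3537 V=1.3537[hold]; j=2 S=178.5367 intr=0.0000 cont=0.1451 V=0.1451[hold]  S*(2)=-
k=1: j=0 S=138.1098 intr=0.0000 cont=3.4173 V=3.4173[hold]; j=1 S=163.8928 intr=0.0000 cont=0.6998 V=0.6998[hold]  S*(1)=-
k=0: j=0 S=150.4500 intr=0.0000 cont=1.9435 V=1.9435[hold]  S*(0)=-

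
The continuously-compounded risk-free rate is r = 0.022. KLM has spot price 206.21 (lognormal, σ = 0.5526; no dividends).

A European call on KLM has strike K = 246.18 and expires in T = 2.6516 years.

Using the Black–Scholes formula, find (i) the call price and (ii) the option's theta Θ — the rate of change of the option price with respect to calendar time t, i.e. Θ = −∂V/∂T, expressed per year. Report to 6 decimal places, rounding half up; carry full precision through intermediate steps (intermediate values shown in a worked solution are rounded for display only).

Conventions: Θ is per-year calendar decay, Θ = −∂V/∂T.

price = 63.728502
Θ = -14.703129

σ√T = 0.5526·√2.6516 = 0.899839
d₁ = (ln(S/K) + (r+σ²/2)T) / (σ√T) = (ln(206.21/246.18) + (0.022+0.5526²/2)·2.6516) / 0.899839 = (-0.177168 + 0.463190) / 0.899839 = 0.317860
d₂ = d₁ − σ√T = 0.317860 − 0.899839 = -0.581980
e^{−rT} = 0.943334
N(d₁) = 0.624704,  N(d₂) = 0.280290
Call price V = S·N(d₁) − K·e^{−rT}·N(d₂) = 128.820272 − 65.091770 = 63.728502
φ(d₁) = (1/√(2π))·e^{−d₁²/2} = 0.379289
Θ = −S·φ(d₁)·σ/(2√T) − r·K·e^{−rT}·N(d₂) = −13.271110 − 1.432019 = -14.703129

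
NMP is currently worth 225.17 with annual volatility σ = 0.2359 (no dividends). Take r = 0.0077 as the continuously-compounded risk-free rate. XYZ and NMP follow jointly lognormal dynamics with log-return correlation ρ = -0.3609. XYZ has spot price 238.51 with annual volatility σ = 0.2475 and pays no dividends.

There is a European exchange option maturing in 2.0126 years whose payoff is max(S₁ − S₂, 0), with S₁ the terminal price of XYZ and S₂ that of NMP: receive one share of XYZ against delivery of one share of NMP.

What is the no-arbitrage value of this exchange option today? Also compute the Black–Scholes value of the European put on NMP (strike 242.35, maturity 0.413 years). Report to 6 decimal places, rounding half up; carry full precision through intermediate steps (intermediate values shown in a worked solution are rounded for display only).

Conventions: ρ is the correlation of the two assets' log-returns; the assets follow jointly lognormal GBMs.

exchange price = 58.568985
price(NMP put K=242.35) = 23.794183

σ_eff = √(σ₁² + σ₂² − 2ρσ₁σ₂) = √(0.2475² + 0.2359² − 2·-0.3609·0.2475·0.2359) = 0.398808
d₁ = (ln(S₁/S₂) + (q₂ − q₁ + σ_eff²/2)T) / (σ_eff√T) = (ln(238.51/225.17) + (0.0 − 0.0 + 0.079524)·2.0126) / 0.565773 = 0.384616
d₂ = d₁ − σ_eff√T = 0.384616 − 0.565773 = -0.181157
N(d₁) = 0.649739,  N(d₂) = 0.428122
V = S₁·e^{−q₁T}·N(d₁) − S₂·e^{−q₂T}·N(d₂) = 154.969218 − 96.400233 = 58.568985
[vanilla: NMP put K=242.35]
σ√T = 0.2359·√0.413 = 0.151601
d₁ = (ln(S/K) + (r+σ²/2)T) / (σ√T) = (ln(225.17/242.35) + (0.0077+0.2359²/2)·0.413) / 0.151601 = (-0.073527 + 0.014672) / 0.151601 = -0.388227
d₂ = d₁ − σ√T = -0.388227 − 0.151601 = -0.539828
e^{−rT} = 0.996825
N(−d₁) = 0.651076,  N(−d₂) = 0.705342
price = K·e^{−rT}·N(−d₂) − S·N(−d₁) = 170.396953 − 146.602770 = 23.794183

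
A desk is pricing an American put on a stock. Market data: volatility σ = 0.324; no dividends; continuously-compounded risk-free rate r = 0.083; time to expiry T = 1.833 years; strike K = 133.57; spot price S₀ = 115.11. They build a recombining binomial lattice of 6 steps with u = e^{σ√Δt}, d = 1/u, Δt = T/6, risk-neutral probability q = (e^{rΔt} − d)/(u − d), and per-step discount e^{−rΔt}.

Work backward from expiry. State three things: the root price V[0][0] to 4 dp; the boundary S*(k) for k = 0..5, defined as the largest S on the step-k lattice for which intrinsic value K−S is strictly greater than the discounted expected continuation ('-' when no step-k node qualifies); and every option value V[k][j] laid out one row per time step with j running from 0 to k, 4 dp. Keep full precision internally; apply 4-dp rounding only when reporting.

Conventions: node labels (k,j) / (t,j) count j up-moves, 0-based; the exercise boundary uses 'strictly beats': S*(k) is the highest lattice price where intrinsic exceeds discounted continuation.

Δt=0.30550  u=1.19612  d=0.83604  q=0.52667  discount=0.97496
step 6 (expiry): payoffs max(K−S,0) = 94.2631 77.3337 53.1128 18.4600 0.0000 0.0000 0.0000
step 5: (k=5,j=0): S=47.0157, K−S=86.5543, hold=83.2100 ⇒ V=86.5543 exercise | (k=5,j=1): S=67.2653, K−S=66.3047, hold=62.9605 ⇒ V=66.3047 exercise | (k=5,j=2): S=96.2363, K−S=37.3337, hold=33.9894 ⇒ V=37.3337 exercise | (k=5,j=3): S=137.6852, K−S=0.0000, hold=8.5189 ⇒ V=8.5189 continue | (k=5,j=4): S=196.9860, K−S=0.0000, hold=0.0000 ⇒ V=0.0000 continue | (k=5,j=5): S=281.8276, K−S=0.0000, hold=0.0000 ⇒ V=0.0000 continue  boundary S*=96.2363
step 4: (k=4,j=0): S=56.2363, K−S=77.3337, hold=73.9894 ⇒ V=77.3337 exercise | (k=4,j=1): S=80.4572, K−S=53.1128, hold=49.7685 ⇒ V=53.1128 exercise | (k=4,j=2): S=115.1100, K−S=18.4600, hold=21.6031 ⇒ V=21.6031 continue | (k=4,j=3): S=164.6877, K−S=0.0000, hold=3.9313 ⇒ V=3.9313 continue | (k=4,j=4): S=235.6185, K−S=0.0000, hold=0.0000 ⇒ V=0.0000 continue  boundary S*=80.4572
step 3: (k=3,j=0): S=67.2653, K−S=66.3047, hold=62.9605 ⇒ V=66.3047 exercise | (k=3,j=1): S=96.2363, K−S=37.3337, hold=35.6033 ⇒ V=37.3337 exercise | (k=3,j=2): S=137.6852, K−S=0.0000, hold=11.9881 ⇒ V=11.9881 continue | (k=3,j=3): S=196.9860, K−S=0.0000, hold=1.8142 ⇒ V=1.8142 continue  boundary S*=96.2363
step 2: (k=2,j=0): S=80.4572, K−S=53.1128, hold=49.7685 ⇒ V=53.1128 exercise | (k=2,j=1): S=115.1100, K−S=18.4600, hold=23.3844 ⇒ V=23.3844 continue | (k=2,j=2): S=164.6877, K−S=0.0000, hold=6.4638 ⇒ V=6.4638 continue  boundary S*=80.4572
step 1: (k=1,j=0): S=96.2363, K−S=37.3337, hold=36.5180 ⇒ V=37.3337 exercise | (k=1,j=1): S=137.6852, K−S=0.0000, hold=14.1105 ⇒ V=14.1105 continue  boundary S*=96.2363
step 0: (k=0,j=0): S=115.1100, K−S=18.4600, hold=24.4743 ⇒ V=24.4743 continue  boundary S*=-

price = 24.4743
boundary = - 96.2363 80.4572 96.2363 80.4572 96.2363
tree:
24.4743
37.3337 14.1105
53.1128 23.3844 6.4638
66.3047 37.3337 11.9881 1.8142
77.3337 53.1128 21.6031 3.9313 0.0000
86.5543 66.3047 37.3337 8.5189 0.0000 0.0000
94.2631 77.3337 53.1128 18.4600 0.0000 0.0000 0.0000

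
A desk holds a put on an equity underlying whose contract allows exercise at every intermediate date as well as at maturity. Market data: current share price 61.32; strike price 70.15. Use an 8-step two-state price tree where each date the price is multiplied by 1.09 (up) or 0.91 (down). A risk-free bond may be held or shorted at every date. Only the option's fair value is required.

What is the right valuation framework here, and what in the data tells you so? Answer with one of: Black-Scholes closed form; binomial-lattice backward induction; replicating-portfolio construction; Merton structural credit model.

framework: binomial-lattice backward induction

Key observation: the defining feature is the embedded early-exercise option across 8 discrete dates on the spot-61.32 tree; pricing the strike-70.15 put means working backward with an exercise test at every node.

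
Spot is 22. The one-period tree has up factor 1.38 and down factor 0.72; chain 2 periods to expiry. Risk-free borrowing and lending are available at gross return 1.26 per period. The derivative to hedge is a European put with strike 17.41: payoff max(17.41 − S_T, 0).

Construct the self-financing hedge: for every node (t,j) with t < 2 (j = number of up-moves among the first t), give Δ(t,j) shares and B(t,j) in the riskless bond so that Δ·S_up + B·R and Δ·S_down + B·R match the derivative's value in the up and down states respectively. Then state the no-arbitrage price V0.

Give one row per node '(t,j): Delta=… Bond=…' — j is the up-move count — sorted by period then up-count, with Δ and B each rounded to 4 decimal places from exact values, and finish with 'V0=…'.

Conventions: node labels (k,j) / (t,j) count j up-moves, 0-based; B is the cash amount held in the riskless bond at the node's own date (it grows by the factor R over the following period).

(0,0): Delta=-0.0597 Bond=1.4380
(1,0): Delta=-0.5744 Bond=9.9653
(1,1): Delta=0.0000 Bond=0.0000
V0=0.1250

No-arbitrage ⇒ martingale measure with p* = (R−d)/(u−d) = 0.8182.
Expiry values: V(2,0)=6.0052, V(2,1)=0.0000, V(2,2)=0.0000
(1,0): S=15.8400. Δ = (V_up−V_dn)/(S_up−S_dn) = (0.0000−6.0052)/(21.8592−11.4048) = -0.5744. V = [p*·0.0000 + (1−p*)·6.0052]/1.26 = 0.8666. B = V − Δ·S = 9.9653.
(1,1): S=30.3600. Δ = (V_up−V_dn)/(S_up−S_dn) = (0.0000−0.0000)/(41.8968−21.8592) = 0.0000. V = [p*·0.0000 + (1−p*)·0.0000]/1.26 = 0.0000. B = V − Δ·S = 0.0000.
(0,0): S=22.0000. Δ = (V_up−V_dn)/(S_up−S_dn) = (0.0000−0.8666)/(30.3600−15.8400) = -0.0597. V = [p*·0.0000 + (1−p*)·0.8666]/1.26 = 0.1250. B = V − Δ·S = 1.4380.
Verification: the root portfolio costs Δ(0,0)·S0 + B(0,0) = 0.1250, matching V0.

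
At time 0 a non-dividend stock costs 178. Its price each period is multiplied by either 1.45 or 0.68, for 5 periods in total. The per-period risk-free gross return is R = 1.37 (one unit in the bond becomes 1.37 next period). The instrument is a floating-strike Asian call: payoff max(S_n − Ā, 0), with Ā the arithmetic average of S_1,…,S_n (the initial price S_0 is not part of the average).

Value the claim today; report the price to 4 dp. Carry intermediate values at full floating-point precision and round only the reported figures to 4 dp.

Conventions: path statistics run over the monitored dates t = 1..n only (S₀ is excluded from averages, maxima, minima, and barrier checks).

No-arbitrage gives p* = (R−d)/(u−d) = 0.8961: enumerate every path, weight its payoff by its p*-probability, and discount by R^5.
Enumerate all 2^5 = 32 price paths (U = up ×1.45, D = down ×0.68); each path with k up-moves has probability p*^k·(1−p*)^(5−k).
DDDDD: Ā=64.6510, payoff=0.0000, prob=0.000012
UDDDD: Ā=137.8587, payoff=0.0000, prob=0.000104
DUDDD: Ā=110.4467, payoff=0.0000, prob=0.000104
UUDDD: Ā=235.5114, payoff=0.0000, prob=0.000901
DDUDD: Ā=91.8066, payoff=0.0000, prob=0.000104
UDUDD: Ā=195.7640, payoff=0.0000, prob=0.000901
DUUDD: Ā=168.3520, payoff=0.0000, prob=0.000901
UUUDD: Ā=358.9859, payoff=0.0000, prob=0.007767
DDDUD: Ā=79.1313, payoff=0.0000, prob=0.000104
UDDUD: Ā=168.7358, payoff=0.0000, prob=0.000901
DUDUD: Ā=141.3238, payoff=0.0000, prob=0.000901
UUDUD: Ā=301.3522, payoff=0.0000, prob=0.007767
DDUUD: Ā=122.6836, payoff=0.0000, prob=0.000901
UDUUD: Ā=261.6048, payoff=0.0000, prob=0.007767
DUUUD: Ā=234.1928, payoff=16.7310, prob=0.007767
UUUUD: Ā=499.3817, payoff=35.6764, prob=0.066994
DDDDU: Ā=70.5121, payoff=0.0000, prob=0.000104
UDDDU: Ā=150.3566, payoff=0.0000, prob=0.000901
DUDDU: Ā=122.9446, payoff=0.0000, prob=0.000901
UUDDU: Ā=262.1613, payoff=0.0000, prob=0.007767
DDUDU: Ā=104.3044, payoff=13.3702, prob=0.000901
UDUDU: Ā=222.4139, payoff=28.5099, prob=0.007767
DUUDU: Ā=195.0019, payoff=55.9219, prob=0.007767
UUUDU: Ā=415.8128, payoff=119.2453, prob=0.066994
DDDUU: Ā=91.6291, payoff=26.0455, prob=0.000901
UDDUU: Ā=195.3856, payoff=55.5382, prob=0.007767
DUDUU: Ā=167.9736, payoff=82.9502, prob=0.007767
UUDUU: Ā=358.1790, payoff=176.8790, prob=0.066994
DDUUU: Ā=149.3335, payoff=101.5903, prob=0.007767
UDUUU: Ā=318.4316, payoff=216.6264, prob=0.066994
DUUUU: Ā=291.0196, payoff=244.0384, prob=0.066994
UUUUU: Ā=620.5566, payoff=520.3761, prob=0.577819
Price = Σ prob·payoff / R^5 = 356.459272 / 4.826172 = 73.8596

price = 73.8596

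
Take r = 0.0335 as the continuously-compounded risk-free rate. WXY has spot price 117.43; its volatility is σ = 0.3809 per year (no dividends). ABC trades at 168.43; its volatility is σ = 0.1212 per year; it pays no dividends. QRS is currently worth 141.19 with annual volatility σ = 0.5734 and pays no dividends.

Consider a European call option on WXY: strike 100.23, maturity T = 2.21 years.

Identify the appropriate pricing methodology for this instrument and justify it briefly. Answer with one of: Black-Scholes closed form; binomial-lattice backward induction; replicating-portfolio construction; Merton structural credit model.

framework: Black-Scholes closed form

Key observation: the instrument is a plain European call (strike 100.23) on a lognormal asset; the exact continuous-time formula applies directly.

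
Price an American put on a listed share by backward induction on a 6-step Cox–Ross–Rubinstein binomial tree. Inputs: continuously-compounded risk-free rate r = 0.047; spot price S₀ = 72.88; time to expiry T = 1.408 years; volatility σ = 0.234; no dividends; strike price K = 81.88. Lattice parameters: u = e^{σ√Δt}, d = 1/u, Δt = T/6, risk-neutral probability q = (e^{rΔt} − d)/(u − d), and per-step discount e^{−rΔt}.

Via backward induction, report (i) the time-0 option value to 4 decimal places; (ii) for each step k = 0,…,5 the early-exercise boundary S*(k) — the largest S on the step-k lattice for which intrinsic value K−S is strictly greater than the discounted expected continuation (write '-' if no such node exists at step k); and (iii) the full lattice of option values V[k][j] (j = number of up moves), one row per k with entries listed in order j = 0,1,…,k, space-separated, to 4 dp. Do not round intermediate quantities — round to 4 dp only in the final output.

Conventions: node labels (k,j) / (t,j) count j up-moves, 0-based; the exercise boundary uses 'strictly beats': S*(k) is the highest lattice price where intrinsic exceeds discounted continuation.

Δt=0.23467, u=1.12003, d=0.89283, q=0.52051, disc=e^(-rΔt)=0.98903
k=6 terminal: V=max(K-S,0) → 44.9626 35.5684 23.7836 9.0000 0.0000 0.0000 0.0000
k=5: j=0 S=41.3486 intr=40.5314 cont=39.6333 V=40.5314[EX]; j=1 S=51.8704 intr=30.0096 cont=29.1115 V=30.0096[EX]; j=2 S=65.0697 intr=16.8103 cont=15.9122 V=16.8103[EX]; j=3 S=81.6278 intr=0.2522 cont=4.2681 V=4.2681[hold]; j=4 S=102.3993 intr=0.0000 cont=0.0000 V=0.0000[hold]; j=5 S=128.4565 intr=0.0000 cont=0.0000 V=0.0000[hold]  S*(5)=65.0697
k=4: j=0 S=46.3116 intr=35.5684 cont=34.6702 V=35.5684[EX]; j=1 S=58.0964 intr=23.7836 cont=22.8855 V=23.7836[EX]; j=2 S=72.8800 intr=9.0000 cont=10.1692 V=10.1692[hold]; j=3 S=91.4255 intr=0.0000 cont=2.0241 V=2.0241[hold]; j=4 S=114.6903 intr=0.0000 cont=0.0000 V=0.0000[hold]  S*(4)=58.0964
k=3: j=0 S=51.8704 intr=30.0096 cont=29.1115 V=30.0096[EX]; j=1 S=65.0697 intr=16.8103 cont=16.5141 V=16.8103[EX]; j=2 S=81.6278 intr=0.2522 cont=5.8646 V=5.8646[hold]; j=3 S=102.3993 intr=0.0000 cont=0.9599 V=0.9599[hold]  S*(3)=65.0697
k=2: j=0 S=58.0964 intr=23.7836 cont=22.8855 V=23.7836[EX]; j=1 S=72.8800 intr=9.0000 cont=10.9911 V=10.9911[hold]; j=2 S=91.4255 intr=0.0000 cont=3.2753 V=3.2753[hold]  S*(2)=58.0964
k=1: j=0 S=65.0697 intr=16.8103 cont=16.9372 V=16.9372[hold]; j=1 S=81.6278 intr=0.2522 cont=6.8985 V=6.8985[hold]  S*(1)=-
k=0: j=0 S=72.8800 intr=9.0000 cont=11.5835 V=11.5835[hold]  S*(0)=-

price = 11.5835
boundary = - - 58.0964 65.0697 58.0964 65.0697
tree:
11.5835
16.9372 6.8985
23.7836 10.9911 3.2753
30.0096 16.8103 5.8646 0.9599
35.5684 23.7836 10.1692 2.0241 0.0000
40.5314 30.0096 16.8103 4.2681 0.0000 0.0000
44.9626 35.5684 23.7836 9.0000 0.0000 0.0000 0.0000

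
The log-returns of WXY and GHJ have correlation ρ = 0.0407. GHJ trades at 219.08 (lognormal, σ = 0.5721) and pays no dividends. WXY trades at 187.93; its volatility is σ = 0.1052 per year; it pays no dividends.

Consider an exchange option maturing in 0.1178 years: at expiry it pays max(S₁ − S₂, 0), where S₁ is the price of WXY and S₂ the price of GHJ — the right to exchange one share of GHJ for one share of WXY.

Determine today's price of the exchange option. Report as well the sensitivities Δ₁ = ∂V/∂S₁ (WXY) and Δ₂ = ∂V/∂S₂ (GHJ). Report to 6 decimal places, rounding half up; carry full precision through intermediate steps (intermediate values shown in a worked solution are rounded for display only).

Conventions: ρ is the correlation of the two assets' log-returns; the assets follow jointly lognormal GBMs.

σ_eff = √(σ₁² + σ₂² − 2ρσ₁σ₂) = √(0.1052² + 0.5721² − 2·0.0407·0.1052·0.5721) = 0.577465
d₁ = (ln(S₁/S₂) + (q₂ − q₁ + σ_eff²/2)T) / (σ_eff√T) = (ln(187.93/219.08) + (0.0 − 0.0 + 0.166733)·0.1178) / 0.198198 = -0.674711
d₂ = d₁ − σ_eff√T = -0.674711 − 0.198198 = -0.872909
N(d₁) = 0.249930,  N(d₂) = 0.191356
V = S₁·e^{−q₁T}·N(d₁) − S₂·e^{−q₂T}·N(d₂) = 46.969274 − 41.922349 = 5.046925
Key observation: no risk-free rate is needed — with the second asset as numeraire the exchange option is a call on the ratio S₁/S₂, and r cancels out of the value.
Δ₁ = e^{−q₁T}·N(d₁) = 0.249930;  Δ₂ = −e^{−q₂T}·N(d₂) = -0.191356

exchange price = 5.046925
Δ1 = 0.249930
Δ2 = -0.191356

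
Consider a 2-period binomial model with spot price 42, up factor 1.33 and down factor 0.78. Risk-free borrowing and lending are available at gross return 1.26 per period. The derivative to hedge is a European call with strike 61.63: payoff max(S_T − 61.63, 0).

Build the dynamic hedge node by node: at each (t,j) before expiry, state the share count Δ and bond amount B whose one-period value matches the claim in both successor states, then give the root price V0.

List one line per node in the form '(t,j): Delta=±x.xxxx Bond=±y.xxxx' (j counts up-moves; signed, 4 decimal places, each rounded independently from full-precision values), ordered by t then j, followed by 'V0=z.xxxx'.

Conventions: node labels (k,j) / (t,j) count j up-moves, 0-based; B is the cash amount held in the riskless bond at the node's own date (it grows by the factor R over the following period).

(0,0): Delta=0.3797 Bond=-9.8726
(1,0): Delta=0.0000 Bond=0.0000
(1,1): Delta=0.4122 Bond=-14.2536
V0=6.0755

Arbitrage-free pricing uses the up-move probability p* = (R−d)/(u−d) = 0.8727, discounting each step at R = 1.26.
Expiry values: V(2,0)=0.0000, V(2,1)=0.0000, V(2,2)=12.6638
(1,0): S=32.7600. Δ = (V_up−V_dn)/(S_up−S_dn) = (0.0000−0.0000)/(43.5708−25.5528) = 0.0000. V = [p*·0.0000 + (1−p*)·0.0000]/1.26 = 0.0000. B = V − Δ·S = 0.0000.
(1,1): S=55.8600. Δ = (V_up−V_dn)/(S_up−S_dn) = (12.6638−0.0000)/(74.2938−43.5708) = 0.4122. V = [p*·12.6638 + (1−p*)·0.0000]/1.26 = 8.7715. B = V − Δ·S = -14.2536.
(0,0): S=42.0000. Δ = (V_up−V_dn)/(S_up−S_dn) = (8.7715−0.0000)/(55.8600−32.7600) = 0.3797. V = [p*·8.7715 + (1−p*)·0.0000]/1.26 = 6.0755. B = V − Δ·S = -9.8726.
Sanity check at the root: Δ(0,0)·S0 + B(0,0) reproduces V0 = 6.0755.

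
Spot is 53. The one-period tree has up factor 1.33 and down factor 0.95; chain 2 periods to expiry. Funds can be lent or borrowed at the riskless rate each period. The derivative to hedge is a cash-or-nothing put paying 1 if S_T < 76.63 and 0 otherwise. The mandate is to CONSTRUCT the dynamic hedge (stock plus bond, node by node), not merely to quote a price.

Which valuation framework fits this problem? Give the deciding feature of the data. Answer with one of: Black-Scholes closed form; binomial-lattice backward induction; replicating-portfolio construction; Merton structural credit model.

Key observation: what is demanded is not a single number but the (Δ, B) position at each node of the 1.33/0.95 tree starting at 53; constructing those positions is the replicating-portfolio method.

framework: replicating-portfolio construction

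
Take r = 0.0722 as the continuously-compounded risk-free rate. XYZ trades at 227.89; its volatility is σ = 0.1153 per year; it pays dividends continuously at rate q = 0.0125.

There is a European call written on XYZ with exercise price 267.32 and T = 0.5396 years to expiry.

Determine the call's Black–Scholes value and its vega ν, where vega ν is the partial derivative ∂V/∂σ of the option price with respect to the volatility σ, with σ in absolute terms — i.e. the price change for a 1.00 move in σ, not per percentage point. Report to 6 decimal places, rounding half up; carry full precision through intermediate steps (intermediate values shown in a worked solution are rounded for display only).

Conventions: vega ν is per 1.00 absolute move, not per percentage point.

price = 0.593211
ν = 22.799721

σ√T = 0.1153·√0.5396 = 0.084696
d₁ = (ln(S/K) + (r−q+σ²/2)T) / (σ√T) = (ln(227.89/267.32) + (0.0722−0.0125+0.1153²/2)·0.5396) / 0.084696 = (-0.159583 + 0.035801) / 0.084696 = -1.461484
d₂ = d₁ − σ√T = -1.461484 − 0.084696 = -1.546180
e^{−rT} = 0.961790
e^{−qT} = 0.993278
N(d₁) = 0.071941,  N(d₂) = 0.061031
Call price V = S·e^{−qT}·N(d₁) − K·e^{−rT}·N(d₂) = 16.284502 − 15.691291 = 0.593211
φ(d₁) = (1/√(2π))·e^{−d₁²/2} = 0.137119
ν = S·e^{−qT}·φ(d₁)·√T = 22.799721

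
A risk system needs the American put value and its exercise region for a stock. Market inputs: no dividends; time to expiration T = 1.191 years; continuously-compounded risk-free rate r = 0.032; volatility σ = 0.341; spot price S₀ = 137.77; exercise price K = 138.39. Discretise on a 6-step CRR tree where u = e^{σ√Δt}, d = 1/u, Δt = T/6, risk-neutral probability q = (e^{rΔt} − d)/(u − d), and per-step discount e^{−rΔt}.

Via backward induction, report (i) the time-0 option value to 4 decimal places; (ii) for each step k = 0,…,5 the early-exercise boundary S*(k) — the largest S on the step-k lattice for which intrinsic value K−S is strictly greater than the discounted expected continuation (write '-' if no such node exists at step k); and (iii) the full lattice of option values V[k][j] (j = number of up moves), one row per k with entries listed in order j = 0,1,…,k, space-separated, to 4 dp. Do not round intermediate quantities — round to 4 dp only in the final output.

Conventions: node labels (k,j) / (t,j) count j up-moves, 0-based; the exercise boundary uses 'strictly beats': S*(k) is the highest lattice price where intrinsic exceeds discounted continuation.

price = 17.9386
boundary = - - - 87.3397 101.6700 118.3515
tree:
17.9386
26.5032 9.0072
37.6868 14.8812 2.8381
51.0503 23.8787 5.4459 0.0841
63.3607 36.7200 10.4475 0.1636 0.0000
73.9360 51.0503 20.0385 0.3185 0.0000 0.0000
83.0208 63.3607 36.7200 0.6200 0.0000 0.0000 0.0000

params: Δt=0.19850 u=1.16408 d=0.85905 q=0.48298 e^(-rΔt)=0.99367
t_6 payoffs: 83.0208 63.3607 36.7200 0.6200 0.0000 0.0000 0.0000
t_5: node(5,0) S=64.4540 payoff=73.9360 vs cont=73.0598 → 73.9360 [stop]  node(5,1) S=87.3397 payoff=51.0503 vs cont=50.1740 → 51.0503 [stop]  node(5,2) S=118.3515 payoff=20.0385 vs cont=19.1623 → 20.0385 [stop]  node(5,3) S=160.3746 payoff=0.0000 vs cont=0.3185 → 0.3185 [wait]  node(5,4) S=217.3190 payoff=0.0000 vs cont=0.0000 → 0.0000 [wait]  node(5,5) S=294.4826 payoff=0.0000 vs cont=0.0000 → 0.0000 [wait]  ⇒ S*(5)=118.3515
t_4: node(4,0) S=75.0293 payoff=63.3607 vs cont=62.4845 → 63.3607 [stop]  node(4,1) S=101.6700 payoff=36.7200 vs cont=35.8438 → 36.7200 [stop]  node(4,2) S=137.7700 payoff=0.6200 vs cont=10.4475 → 10.4475 [wait]  node(4,3) S=186.6881 payoff=0.0000 vs cont=0.1636 → 0.1636 [wait]  node(4,4) S=252.9756 payoff=0.0000 vs cont=0.0000 → 0.0000 [wait]  ⇒ S*(4)=101.6700
t_3: node(3,0) S=87.3397 payoff=51.0503 vs cont=50.1740 → 51.0503 [stop]  node(3,1) S=118.3515 payoff=20.0385 vs cont=23.8787 → 23.8787 [wait]  node(3,2) S=160.3746 payoff=0.0000 vs cont=5.4459 → 5.4459 [wait]  node(3,3) S=217.3190 payoff=0.0000 vs cont=0.0841 → 0.0841 [wait]  ⇒ S*(3)=87.3397
t_2: node(2,0) S=101.6700 payoff=36.7200 vs cont=37.6868 → 37.6868 [wait]  node(2,1) S=137.7700 payoff=0.6200 vs cont=14.8812 → 14.8812 [wait]  node(2,2) S=186.6881 payoff=0.0000 vs cont=2.8381 → 2.8381 [wait]  ⇒ S*(2)=-
t_1: node(1,0) S=118.3515 payoff=20.0385 vs cont=26.5032 → 26.5032 [wait]  node(1,1) S=160.3746 payoff=0.0000 vs cont=9.0072 → 9.0072 [wait]  ⇒ S*(1)=-
t_0: node(0,0) S=137.7700 payoff=0.6200 vs cont=17.9386 → 17.9386 [wait]  ⇒ S*(0)=-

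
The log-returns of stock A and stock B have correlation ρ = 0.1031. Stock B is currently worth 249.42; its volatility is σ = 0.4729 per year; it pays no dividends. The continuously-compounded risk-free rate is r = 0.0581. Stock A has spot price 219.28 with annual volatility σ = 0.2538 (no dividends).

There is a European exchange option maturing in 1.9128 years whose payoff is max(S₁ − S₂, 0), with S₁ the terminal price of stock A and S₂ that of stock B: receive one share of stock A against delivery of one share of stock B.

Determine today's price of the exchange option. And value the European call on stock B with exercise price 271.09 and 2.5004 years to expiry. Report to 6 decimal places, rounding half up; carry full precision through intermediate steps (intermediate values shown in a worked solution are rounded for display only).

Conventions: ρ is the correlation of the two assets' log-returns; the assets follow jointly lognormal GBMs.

exchange price = 50.934053
price(stock B call K=271.09) = 78.248614

σ_eff = √(σ₁² + σ₂² − 2ρσ₁σ₂) = √(0.2538² + 0.4729² − 2·0.1031·0.2538·0.4729) = 0.513128
d₁ = (ln(S₁/S₂) + (q₂ − q₁ + σ_eff²/2)T) / (σ_eff√T) = (ln(219.28/249.42) + (0.0 − 0.0 + 0.131650)·1.9128) / 0.709677 = 0.173363
d₂ = d₁ − σ_eff√T = 0.173363 − 0.709677 = -0.536314
N(d₁) = 0.568817,  N(d₂) = 0.295871
V = S₁·e^{−q₁T}·N(d₁) − S₂·e^{−q₂T}·N(d₂) = 124.730178 − 73.796125 = 50.934053
[vanilla: stock B call K=271.09]
σ√T = 0.4729·√2.5004 = 0.747780
d₁ = (ln(S/K) + (r+σ²/2)T) / (σ√T) = (ln(249.42/271.09) + (0.0581+0.4729²/2)·2.5004) / 0.747780 = (-0.083313 + 0.424861) / 0.747780 = 0.456750
d₂ = d₁ − σ√T = 0.456750 − 0.747780 = -0.291031
e^{−rT} = 0.864786
N(d₁) = 0.676074,  N(d₂) = 0.385514
price = S·N(d₁) − K·e^{−rT}·N(d₂) = 168.626491 − 90.377877 = 78.248614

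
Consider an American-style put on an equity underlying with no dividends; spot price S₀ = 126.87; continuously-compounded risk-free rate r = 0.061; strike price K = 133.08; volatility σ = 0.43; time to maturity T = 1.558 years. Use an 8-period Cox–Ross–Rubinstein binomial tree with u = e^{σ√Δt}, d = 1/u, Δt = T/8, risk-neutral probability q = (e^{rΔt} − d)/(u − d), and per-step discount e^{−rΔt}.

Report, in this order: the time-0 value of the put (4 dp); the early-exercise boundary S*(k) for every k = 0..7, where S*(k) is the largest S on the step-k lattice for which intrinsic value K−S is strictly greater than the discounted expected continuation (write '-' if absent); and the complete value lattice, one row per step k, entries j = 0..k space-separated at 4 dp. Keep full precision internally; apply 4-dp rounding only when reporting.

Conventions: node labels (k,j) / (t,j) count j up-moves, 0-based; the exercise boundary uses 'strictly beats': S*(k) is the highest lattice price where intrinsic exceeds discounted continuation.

Δt=0.19475  u=1.20896  d=0.82716  q=0.48400  discount=0.98819
step 8 (expiry): payoffs max(K−S,0) = 105.2789 92.4464 73.6904 46.2770 6.2100 0.0000 0.0000 0.0000 0.0000
step 7: (k=7,j=0): S=33.6104, K−S=99.4696, hold=97.8980 ⇒ V=99.4696 exercise | (k=7,j=1): S=49.1245, K−S=83.9555, hold=82.3839 ⇒ V=83.9555 exercise | (k=7,j=2): S=71.7997, K−S=61.2803, hold=59.7087 ⇒ V=61.2803 exercise | (k=7,j=3): S=104.9414, K−S=28.1386, hold=26.5670 ⇒ V=28.1386 exercise | (k=7,j=4): S=153.3808, K−S=0.0000, hold=3.1665 ⇒ V=3.1665 continue | (k=7,j=5): S=224.1793, K−S=0.0000, hold=0.0000 ⇒ V=0.0000 continue | (k=7,j=6): S=327.6574, K−S=0.0000, hold=0.0000 ⇒ V=0.0000 continue | (k=7,j=7): S=478.8994, K−S=0.0000, hold=0.0000 ⇒ V=0.0000 continue  boundary S*=104.9414
step 6: (k=6,j=0): S=40.6336, K−S=92.4464, hold=90.8748 ⇒ V=92.4464 exercise | (k=6,j=1): S=59.3896, K−S=73.6904, hold=72.1188 ⇒ V=73.6904 exercise | (k=6,j=2): S=86.8030, K−S=46.2770, hold=44.7054 ⇒ V=46.2770 exercise | (k=6,j=3): S=126.8700, K−S=6.2100, hold=15.8625 ⇒ V=15.8625 continue | (k=6,j=4): S=185.4314, K−S=0.0000, hold=1.6146 ⇒ V=1.6146 continue | (k=6,j=5): S=271.0240, K−S=0.0000, hold=0.0000 ⇒ V=0.0000 continue | (k=6,j=6): S=396.1249, K−S=0.0000, hold=0.0000 ⇒ V=0.0000 continue  boundary S*=86.8030
step 5: (k=5,j=0): S=49.1245, K−S=83.9555, hold=82.3839 ⇒ V=83.9555 exercise | (k=5,j=1): S=71.7997, K−S=61.2803, hold=59.7087 ⇒ V=61.2803 exercise | (k=5,j=2): S=104.9414, K−S=28.1386, hold=31.1837 ⇒ V=31.1837 continue | (k=5,j=3): S=153.3808, K−S=0.0000, hold=8.8606 ⇒ V=8.8606 continue | (k=5,j=4): S=224.1793, K−S=0.0000, hold=0.8233 ⇒ V=0.8233 continue | (k=5,j=5): S=327.6574, K−S=0.0000, hold=0.0000 ⇒ V=0.0000 continue  boundary S*=71.7997
step 4: (k=4,j=0): S=59.3896, K−S=73.6904, hold=72.1188 ⇒ V=73.6904 exercise | (k=4,j=1): S=86.8030, K−S=46.2770, hold=46.1618 ⇒ V=46.2770 exercise | (k=4,j=2): S=126.8700, K−S=6.2100, hold=20.1386 ⇒ V=20.1386 continue | (k=4,j=3): S=185.4314, K−S=0.0000, hold=4.9118 ⇒ V=4.9118 continue | (k=4,j=4): S=271.0240, K−S=0.0000, hold=0.4198 ⇒ V=0.4198 continue  boundary S*=86.8030
step 3: (k=3,j=0): S=71.7997, K−S=61.2803, hold=59.7087 ⇒ V=61.2803 exercise | (k=3,j=1): S=104.9414, K−S=28.1386, hold=33.2289 ⇒ V=33.2289 continue | (k=3,j=2): S=153.3808, K−S=0.0000, hold=12.6180 ⇒ V=12.6180 continue | (k=3,j=3): S=224.1793, K−S=0.0000, hold=2.7054 ⇒ V=2.7054 continue  boundary S*=71.7997
step 2: (k=2,j=0): S=86.8030, K−S=46.2770, hold=47.1400 ⇒ V=47.1400 continue | (k=2,j=1): S=126.8700, K−S=6.2100, hold=22.9786 ⇒ V=22.9786 continue | (k=2,j=2): S=185.4314, K−S=0.0000, hold=7.7279 ⇒ V=7.7279 continue  boundary S*=-
step 1: (k=1,j=0): S=104.9414, K−S=28.1386, hold=35.0272 ⇒ V=35.0272 continue | (k=1,j=1): S=153.3808, K−S=0.0000, hold=15.4130 ⇒ V=15.4130 continue  boundary S*=-
step 0: (k=0,j=0): S=126.8700, K−S=6.2100, hold=25.2324 ⇒ V=25.2324 continue  boundary S*=-

price = 25.2324
boundary = - - - 71.7997 86.8030 71.7997 86.8030 104.9414
tree:
25.2324
35.0272 15.4130
47.1400 22.9786 7.7279
61.2803 33.2289 12.6180 2.7054
73.6904 46.2770 20.1386 4.9118 0.4198
83.9555 61.2803 31.1837 8.8606 0.8233 0.0000
92.4464 73.6904 46.2770 15.8625 1.6146 0.0000 0.0000
99.4696 83.9555 61.2803 28.1386 3.1665 0.0000 0.0000 0.0000
105.2789 92.4464 73.6904 46.2770 6.2100 0.0000 0.0000 0.0000 0.0000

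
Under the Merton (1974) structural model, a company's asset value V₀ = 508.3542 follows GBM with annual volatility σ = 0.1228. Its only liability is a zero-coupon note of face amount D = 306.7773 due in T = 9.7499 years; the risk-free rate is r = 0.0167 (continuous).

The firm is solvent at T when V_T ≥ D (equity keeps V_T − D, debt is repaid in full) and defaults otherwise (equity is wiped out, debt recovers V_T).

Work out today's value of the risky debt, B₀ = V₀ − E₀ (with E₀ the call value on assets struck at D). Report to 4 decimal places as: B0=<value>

B0=258.4093

Equity is a call on the firm's assets struck at D = 306.7773:
d₁ = [ln(V₀/D) + (r + σ²/2)T] / (σ√T)
   = [ln(508.3542/306.7773) + (0.0167 + 0.5·0.1228²)·9.7499] / (0.1228·√9.7499)
   = [0.505056 + 0.236337] / 0.383441 = 1.933527
d₂ = d₁ − σ√T = 1.933527 − 0.383441 = 1.550086
N(d₁) = 0.973414,  N(d₂) = 0.939440,  e^(−rT) = 0.849741
E₀ = V₀·N(d₁) − D·e^(−rT)·N(d₂)
   = 508.3542·0.973414 − 306.7773·0.849741·0.939440 = 249.944903
B₀ = V₀ − E₀ = 508.3542 − 249.944903 = 258.409297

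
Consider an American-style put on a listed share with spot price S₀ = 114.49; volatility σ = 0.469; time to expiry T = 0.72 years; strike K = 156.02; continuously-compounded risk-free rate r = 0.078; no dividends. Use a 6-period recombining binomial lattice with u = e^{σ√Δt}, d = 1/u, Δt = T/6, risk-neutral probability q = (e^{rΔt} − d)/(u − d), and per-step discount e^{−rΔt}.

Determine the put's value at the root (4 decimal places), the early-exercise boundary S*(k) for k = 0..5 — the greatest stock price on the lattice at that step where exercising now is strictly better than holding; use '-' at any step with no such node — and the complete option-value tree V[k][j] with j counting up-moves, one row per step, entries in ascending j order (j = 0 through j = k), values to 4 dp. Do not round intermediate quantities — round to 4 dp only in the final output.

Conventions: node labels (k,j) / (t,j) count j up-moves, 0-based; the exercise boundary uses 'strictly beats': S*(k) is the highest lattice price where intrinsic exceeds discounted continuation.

params: Δt=0.12000 u=1.17641 d=0.85004 q=0.48829 e^(-rΔt)=0.99068
t_6 payoffs: 112.8265 96.2429 73.2923 41.5300 0.0000 0.0000 0.0000
t_5: node(5,0) S=50.8132 payoff=105.2068 vs cont=103.7533 → 105.2068 [stop]  node(5,1) S=70.3223 payoff=85.6977 vs cont=84.2442 → 85.6977 [stop]  node(5,2) S=97.3216 payoff=58.6984 vs cont=57.2449 → 58.6984 [stop]  node(5,3) S=134.6870 payoff=21.3330 vs cont=21.0535 → 21.3330 [stop]  node(5,4) S=186.3984 payoff=0.0000 vs cont=0.0000 → 0.0000 [wait]  node(5,5) S=257.9638 payoff=0.0000 vs cont=0.0000 → 0.0000 [wait]  ⇒ S*(5)=134.6870
t_4: node(4,0) S=59.7771 payoff=96.2429 vs cont=94.7894 → 96.2429 [stop]  node(4,1) S=82.7277 payoff=73.2923 vs cont=71.8387 → 73.2923 [stop]  node(4,2) S=114.4900 payoff=41.5300 vs cont=40.0765 → 41.5300 [stop]  node(4,3) S=158.4470 payoff=0.0000 vs cont=10.8147 → 10.8147 [wait]  node(4,4) S=219.2808 payoff=0.0000 vs cont=0.0000 → 0.0000 [wait]  ⇒ S*(4)=114.4900
t_3: node(3,0) S=70.3223 payoff=85.6977 vs cont=84.2442 → 85.6977 [stop]  node(3,1) S=97.3216 payoff=58.6984 vs cont=57.2449 → 58.6984 [stop]  node(3,2) S=134.6870 payoff=21.3330 vs cont=26.2849 → 26.2849 [wait]  node(3,3) S=186.3984 payoff=0.0000 vs cont=5.4824 → 5.4824 [wait]  ⇒ S*(3)=97.3216
t_2: node(2,0) S=82.7277 payoff=73.2923 vs cont=71.8387 → 73.2923 [stop]  node(2,1) S=114.4900 payoff=41.5300 vs cont=42.4719 → 42.4719 [wait]  node(2,2) S=158.4470 payoff=0.0000 vs cont=15.9771 → 15.9771 [wait]  ⇒ S*(2)=82.7277
t_1: node(1,0) S=97.3216 payoff=58.6984 vs cont=57.7005 → 58.6984 [stop]  node(1,1) S=134.6870 payoff=21.3330 vs cont=29.2597 → 29.2597 [wait]  ⇒ S*(1)=97.3216
t_0: node(0,0) S=114.4900 payoff=41.5300 vs cont=43.9109 → 43.9109 [wait]  ⇒ S*(0)=-

price = 43.9109
boundary = - 97.3216 82.7277 97.3216 114.4900 134.6870
tree:
43.9109
58.6984 29.2597
73.2923 42.4719 15.9771
85.6977 58.6984 26.2849 5.4824
96.2429 73.2923 41.5300 10.8147 0.0000
105.2068 85.6977 58.6984 21.3330 0.0000 0.0000
112.8265 96.2429 73.2923 41.5300 0.0000 0.0000 0.0000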